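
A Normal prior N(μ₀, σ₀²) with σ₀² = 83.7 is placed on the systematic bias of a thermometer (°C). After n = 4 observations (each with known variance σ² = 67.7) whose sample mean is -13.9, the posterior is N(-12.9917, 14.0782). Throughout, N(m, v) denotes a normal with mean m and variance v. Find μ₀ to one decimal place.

With known observation variance, the Normal–Normal posterior has precision τ_n = τ₀ + n/σ² and mean μ_n = (τ₀μ₀ + (n/σ²)x̄)/τ_n.
Here τ₀ = 1/83.7 = 0.011947 and τ_data = 4/67.7 = 0.059084, so τ_n = 0.071031.
Rearranging for μ₀: μ₀ = (μ_n·τ_n − τ_data·x̄)/τ₀ = (-12.9917·0.071031 − 0.059084·-13.9) / 0.011947 = -0.101546/0.011947 ≈ -8.5.

μ₀ = -8.5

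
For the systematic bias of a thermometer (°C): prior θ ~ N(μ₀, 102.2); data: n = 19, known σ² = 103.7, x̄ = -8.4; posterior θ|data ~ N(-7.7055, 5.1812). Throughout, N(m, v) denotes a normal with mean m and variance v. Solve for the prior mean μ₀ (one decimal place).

μ₀ = 5.3

With known observation variance, the Normal–Normal posterior has precision τ_n = τ₀ + n/σ² and mean μ_n = (τ₀μ₀ + (n/σ²)x̄)/τ_n.
Here τ₀ = 1/102.2 = 0.009785 and τ_data = 19/103.7 = 0.183221, so τ_n = 0.193006.
Rearranging for μ₀: μ₀ = (μ_n·τ_n − τ_data·x̄)/τ₀ = (-7.7055·0.193006 − 0.183221·-8.4) / 0.009785 = 0.051849/0.009785 ≈ 5.3.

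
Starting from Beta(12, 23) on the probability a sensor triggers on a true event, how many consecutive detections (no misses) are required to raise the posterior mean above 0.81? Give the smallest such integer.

After k detections and 0 misses the posterior is Beta(12+k, 23), with mean (12+k)/(12+23+k).
Set (12+k)/(35+k) > 0.81 and solve: k > (0.81·35 − 12)/(1 − 0.81) = 86.053.
The smallest integer exceeding 86.053 is 87.

k = 87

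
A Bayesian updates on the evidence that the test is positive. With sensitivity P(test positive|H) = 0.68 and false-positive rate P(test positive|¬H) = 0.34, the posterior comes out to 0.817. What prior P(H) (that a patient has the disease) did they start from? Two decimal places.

Bayes' rule in odds form gives O(H|E) = O(H)·[P(E|H)/P(E|¬H)], hence O(H) = O(H|E)/LR.
Posterior odds = 0.817/(1−0.817) = 4.4645. LR = 0.68/0.34 = 2.0000.
Prior odds = 4.4645/2.0000 = 2.2323, so P(H) = 2.2323/(1+2.2323) ≈ 0.69.

P(H) = 0.69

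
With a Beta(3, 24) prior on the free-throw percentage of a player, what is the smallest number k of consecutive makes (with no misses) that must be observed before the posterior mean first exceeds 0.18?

k = 3

After k makes and 0 misses the posterior is Beta(3+k, 24), with mean (3+k)/(3+24+k).
Set (3+k)/(27+k) > 0.18 and solve: k > (0.18·27 − 3)/(1 − 0.18) = 2.268.
The smallest integer exceeding 2.268 is 3.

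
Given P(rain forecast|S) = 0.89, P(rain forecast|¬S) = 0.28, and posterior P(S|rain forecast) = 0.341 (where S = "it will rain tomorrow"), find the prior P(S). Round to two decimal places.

P(S) = 0.14

In odds form, posterior odds = prior odds × likelihood ratio, so prior odds = posterior odds ÷ LR.
Posterior odds = 0.341/(1−0.341) = 0.5175. LR = 0.89/0.28 = 3.1786.
Prior odds = 0.5175/3.1786 = 0.1628, so P(S) = 0.1628/(1+0.1628) ≈ 0.14.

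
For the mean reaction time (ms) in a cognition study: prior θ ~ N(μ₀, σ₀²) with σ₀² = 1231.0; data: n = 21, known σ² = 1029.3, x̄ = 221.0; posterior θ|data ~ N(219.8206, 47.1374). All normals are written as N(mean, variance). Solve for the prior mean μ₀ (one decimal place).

μ₀ = 190.2

The posterior mean is a precision-weighted average: μ_n = (τ₀μ₀ + τ_data·x̄)/(τ₀+τ_data), with τ₀=1/σ₀² and τ_data=n/σ².
Here τ₀ = 1/1231.0 = 0.000812 and τ_data = 21/1029.3 = 0.020402, so τ_n = 0.021214.
Rearranging for μ₀: μ₀ = (μ_n·τ_n − τ_data·x̄)/τ₀ = (219.8206·0.021214 − 0.020402·221.0) / 0.000812 = 0.154432/0.000812 ≈ 190.2.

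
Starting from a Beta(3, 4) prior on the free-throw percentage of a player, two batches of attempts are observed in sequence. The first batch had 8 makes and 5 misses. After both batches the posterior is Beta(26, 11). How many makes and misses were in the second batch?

15 makes and 2 misses

Sequential conjugate updates are equivalent to a single update on the pooled data, so total successes = posterior α − prior α and total failures = posterior β − prior β.
Total across both batches: 26−3=23 makes, 11−4=7 misses.
Subtract the first batch: 23−8=15 makes and 7−5=2 misses.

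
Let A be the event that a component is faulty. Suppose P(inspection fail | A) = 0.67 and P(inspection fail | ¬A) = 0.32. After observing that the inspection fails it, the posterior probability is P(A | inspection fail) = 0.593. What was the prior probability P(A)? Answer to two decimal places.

P(A) = 0.41

Bayes' rule in odds form gives O(A|E) = O(A)·[P(E|A)/P(E|¬A)], hence O(A) = O(A|E)/LR.
Posterior odds = 0.593/(1−0.593) = 1.4570. LR = 0.67/0.32 = 2.0938.
Prior odds = 1.4570/2.0938 = 0.6959, so P(A) = 0.6959/(1+0.6959) ≈ 0.41.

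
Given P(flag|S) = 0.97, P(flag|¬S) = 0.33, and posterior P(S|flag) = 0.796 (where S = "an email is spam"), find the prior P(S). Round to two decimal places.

In odds form, posterior odds = prior odds × likelihood ratio, so prior odds = posterior odds ÷ LR.
Posterior odds = 0.796/(1−0.796) = 3.9020. LR = 0.97/0.33 = 2.9394.
Prior odds = 3.9020/2.9394 = 1.3275, so P(S) = 1.3275/(1+1.3275) ≈ 0.57.

P(S) = 0.57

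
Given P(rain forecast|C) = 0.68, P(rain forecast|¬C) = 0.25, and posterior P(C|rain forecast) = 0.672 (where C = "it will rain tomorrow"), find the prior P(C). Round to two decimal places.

Bayes' rule in odds form gives O(C|E) = O(C)·[P(E|C)/P(E|¬C)], hence O(C) = O(C|E)/LR.
Posterior odds = 0.672/(1−0.672) = 2.0488. LR = 0.68/0.25 = 2.7200.
Prior odds = 2.0488/2.7200 = 0.7532, so P(C) = 0.7532/(1+0.7532) ≈ 0.43.

P(C) = 0.43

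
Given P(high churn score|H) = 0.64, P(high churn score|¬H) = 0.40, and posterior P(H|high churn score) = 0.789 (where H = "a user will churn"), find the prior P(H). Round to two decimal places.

P(H) = 0.70

In odds form, posterior odds = prior odds × likelihood ratio, so prior odds = posterior odds ÷ LR.
Posterior odds = 0.789/(1−0.789) = 3.7393. LR = 0.64/0.40 = 1.6000.
Prior odds = 3.7393/1.6000 = 2.3371, so P(H) = 2.3371/(1+2.3371) ≈ 0.70.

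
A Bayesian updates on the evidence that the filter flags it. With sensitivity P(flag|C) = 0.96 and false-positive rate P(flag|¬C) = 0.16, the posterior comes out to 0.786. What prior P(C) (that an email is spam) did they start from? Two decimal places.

P(C) = 0.38

In odds form, posterior odds = prior odds × likelihood ratio, so prior odds = posterior odds ÷ LR.
Posterior odds = 0.786/(1−0.786) = 3.6729. LR = 0.96/0.16 = 6.0000.
Prior odds = 3.6729/6.0000 = 0.6121, so P(C) = 0.6121/(1+0.6121) ≈ 0.38.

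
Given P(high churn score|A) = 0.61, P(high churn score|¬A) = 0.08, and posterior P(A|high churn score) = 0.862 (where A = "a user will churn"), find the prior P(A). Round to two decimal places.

In odds form, posterior odds = prior odds × likelihood ratio, so prior odds = posterior odds ÷ LR.
Posterior odds = 0.862/(1−0.862) = 6.2464. LR = 0.61/0.08 = 7.6250.
Prior odds = 6.2464/7.6250 = 0.8192, so P(A) = 0.8192/(1+0.8192) ≈ 0.45.

P(A) = 0.45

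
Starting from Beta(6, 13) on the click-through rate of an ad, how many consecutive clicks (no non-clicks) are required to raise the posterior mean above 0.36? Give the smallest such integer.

After k clicks and 0 non-clicks the posterior is Beta(6+k, 13), with mean (6+k)/(6+13+k).
Set (6+k)/(19+k) > 0.36 and solve: k > (0.36·19 − 6)/(1 − 0.36) = 1.312.
The smallest integer exceeding 1.312 is 2, and checking k=2: (8)/(21) = 0.3810 > 0.36.

k = 2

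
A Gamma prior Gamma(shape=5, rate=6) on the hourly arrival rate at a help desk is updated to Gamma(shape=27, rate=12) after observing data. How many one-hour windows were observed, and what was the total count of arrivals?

n = 6 one-hour windows with total 22 arrivals

Gamma–Poisson conjugacy: posterior shape = α + Σxᵢ, posterior rate = β + n.
Matching: Σxᵢ = 27 − 5 = 22 and n = 12 − 6 = 6.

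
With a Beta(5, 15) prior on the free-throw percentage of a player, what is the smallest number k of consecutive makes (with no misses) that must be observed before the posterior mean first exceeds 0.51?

After k makes and 0 misses the posterior is Beta(5+k, 15), with mean (5+k)/(5+15+k).
Set (5+k)/(20+k) > 0.51 and solve: k > (0.51·20 − 5)/(1 − 0.51) = 10.612.
The smallest integer exceeding 10.612 is 11, and checking k=11: (16)/(31) = 0.5161 > 0.51.

k = 11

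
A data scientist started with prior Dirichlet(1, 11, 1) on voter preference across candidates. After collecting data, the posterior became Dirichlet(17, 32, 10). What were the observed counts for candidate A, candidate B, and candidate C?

For a Dirichlet(α) prior with multinomial counts c, the posterior is Dirichlet(α + c) componentwise.
Counts are posterior − prior componentwise: 17−1=16, 32−11=21, 10−1=9.

counts (16, 21, 9)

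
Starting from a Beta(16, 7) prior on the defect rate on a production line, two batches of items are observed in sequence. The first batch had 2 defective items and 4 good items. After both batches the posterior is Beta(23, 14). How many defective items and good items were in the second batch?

5 defective items and 3 good items

Because Beta–binomial updating is additive in the counts, the combined data contributed (α_post−α_prior, β_post−β_prior) successes and failures.
Total across both batches: 23−16=7 defective items, 14−7=7 good items.
Subtract the first batch: 7−2=5 defective items and 7−4=3 good items.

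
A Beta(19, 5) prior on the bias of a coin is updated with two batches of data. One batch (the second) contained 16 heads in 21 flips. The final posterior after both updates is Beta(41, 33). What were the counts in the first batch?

Sequential conjugate updates are equivalent to a single update on the pooled data, so total successes = posterior α − prior α and total failures = posterior β − prior β.
Total across both batches: 41−19=22 heads, 33−5=28 tails.
Subtract the second batch: 22−16=6 heads and 28−5=23 tails.

6 heads and 23 tails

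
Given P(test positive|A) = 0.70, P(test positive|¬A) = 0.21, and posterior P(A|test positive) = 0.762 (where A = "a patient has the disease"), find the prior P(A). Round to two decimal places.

P(A) = 0.49

In odds form, posterior odds = prior odds × likelihood ratio, so prior odds = posterior odds ÷ LR.
Posterior odds = 0.762/(1−0.762) = 3.2017. LR = 0.70/0.21 = 3.3333.
Prior odds = 3.2017/3.3333 = 0.9605, so P(A) = 0.9605/(1+0.9605) ≈ 0.49.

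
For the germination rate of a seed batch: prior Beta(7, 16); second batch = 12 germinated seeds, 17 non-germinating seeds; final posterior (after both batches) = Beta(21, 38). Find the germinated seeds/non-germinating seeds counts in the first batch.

2 germinated seeds and 5 non-germinating seeds

Because Beta–binomial updating is additive in the counts, the combined data contributed (α_post−α_prior, β_post−β_prior) successes and failures.
Total across both batches: 21−7=14 germinated seeds, 38−16=22 non-germinating seeds.
Subtract the second batch: 14−12=2 germinated seeds and 22−17=5 non-germinating seeds.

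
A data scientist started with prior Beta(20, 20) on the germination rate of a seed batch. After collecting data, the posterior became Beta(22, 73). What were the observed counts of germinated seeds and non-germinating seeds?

A Beta(a, b) prior with s successes and f failures in binomial data gives a Beta(a+s, b+f) posterior.
So s = 22 − 20 = 2 and f = 73 − 20 = 53.

2 germinated seeds and 53 non-germinating seeds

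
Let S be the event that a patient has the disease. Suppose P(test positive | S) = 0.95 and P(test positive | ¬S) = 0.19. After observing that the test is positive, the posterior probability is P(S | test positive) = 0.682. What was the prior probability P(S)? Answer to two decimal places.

Bayes' rule in odds form gives O(S|E) = O(S)·[P(E|S)/P(E|¬S)], hence O(S) = O(S|E)/LR.
Posterior odds = 0.682/(1−0.682) = 2.1447. LR = 0.95/0.19 = 5.0000.
Prior odds = 2.1447/5.0000 = 0.4289, so P(S) = 0.4289/(1+0.4289) ≈ 0.30.

P(S) = 0.30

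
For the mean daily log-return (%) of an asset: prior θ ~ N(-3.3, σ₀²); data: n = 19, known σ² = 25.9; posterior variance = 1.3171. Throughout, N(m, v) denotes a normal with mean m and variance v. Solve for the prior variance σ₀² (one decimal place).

σ₀² = 39.0

Posterior precision equals prior precision plus data precision: 1/σ_n² = 1/σ₀² + n/σ².
So 1/σ₀² = 1/1.3171 − 19/25.9 = 0.759244 − 0.733591 = 0.025653.
Hence σ₀² = 1/0.025653 ≈ 39.0.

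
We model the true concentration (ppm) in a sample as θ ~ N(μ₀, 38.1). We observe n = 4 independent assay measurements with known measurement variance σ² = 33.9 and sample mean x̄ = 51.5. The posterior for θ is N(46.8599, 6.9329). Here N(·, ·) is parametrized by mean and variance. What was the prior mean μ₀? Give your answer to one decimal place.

μ₀ = 26.0

With known observation variance, the Normal–Normal posterior has precision τ_n = τ₀ + n/σ² and mean μ_n = (τ₀μ₀ + (n/σ²)x̄)/τ_n.
Here τ₀ = 1/38.1 = 0.026247 and τ_data = 4/33.9 = 0.117994, so τ_n = 0.144241.
Rearranging for μ₀: μ₀ = (μ_n·τ_n − τ_data·x̄)/τ₀ = (46.8599·0.144241 − 0.117994·51.5) / 0.026247 = 0.682428/0.026247 ≈ 26.0.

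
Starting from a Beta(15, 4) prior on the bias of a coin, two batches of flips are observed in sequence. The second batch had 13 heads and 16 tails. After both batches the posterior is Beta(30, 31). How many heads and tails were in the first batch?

2 heads and 11 tails

Sequential conjugate updates are equivalent to a single update on the pooled data, so total successes = posterior α − prior α and total failures = posterior β − prior β.
Total across both batches: 30−15=15 heads, 31−4=27 tails.
Subtract the second batch: 15−13=2 heads and 27−16=11 tails.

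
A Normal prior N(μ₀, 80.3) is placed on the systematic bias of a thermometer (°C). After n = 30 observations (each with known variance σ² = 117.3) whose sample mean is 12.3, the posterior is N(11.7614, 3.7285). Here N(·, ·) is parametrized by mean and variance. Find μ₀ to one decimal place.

μ₀ = 0.7

The posterior mean is a precision-weighted average: μ_n = (τ₀μ₀ + τ_data·x̄)/(τ₀+τ_data), with τ₀=1/σ₀² and τ_data=n/σ².
Here τ₀ = 1/80.3 = 0.012453 and τ_data = 30/117.3 = 0.255754, so τ_n = 0.268207.
Rearranging for μ₀: μ₀ = (μ_n·τ_n − τ_data·x̄)/τ₀ = (11.7614·0.268207 − 0.255754·12.3) / 0.012453 = 0.008716/0.012453 ≈ 0.7.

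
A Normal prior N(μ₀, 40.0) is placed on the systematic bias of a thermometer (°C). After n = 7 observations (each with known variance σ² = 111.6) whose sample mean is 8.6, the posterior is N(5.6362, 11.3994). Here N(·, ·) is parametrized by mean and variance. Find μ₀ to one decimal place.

μ₀ = -1.8

With known observation variance, the Normal–Normal posterior has precision τ_n = τ₀ + n/σ² and mean μ_n = (τ₀μ₀ + (n/σ²)x̄)/τ_n.
Here τ₀ = 1/40.0 = 0.025000 and τ_data = 7/111.6 = 0.062724, so τ_n = 0.087724.
Rearranging for μ₀: μ₀ = (μ_n·τ_n − τ_data·x̄)/τ₀ = (5.6362·0.087724 − 0.062724·8.6) / 0.025000 = -0.044996/0.025000 ≈ -1.8.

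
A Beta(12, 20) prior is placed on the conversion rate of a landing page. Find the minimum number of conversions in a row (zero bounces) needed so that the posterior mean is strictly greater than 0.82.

k = 80

After k conversions and 0 bounces the posterior is Beta(12+k, 20), with mean (12+k)/(12+20+k).
Set (12+k)/(32+k) > 0.82 and solve: k > (0.82·32 − 12)/(1 − 0.82) = 79.111.
The smallest integer exceeding 79.111 is 80, and checking k=80: (92)/(112) = 0.8214 > 0.82.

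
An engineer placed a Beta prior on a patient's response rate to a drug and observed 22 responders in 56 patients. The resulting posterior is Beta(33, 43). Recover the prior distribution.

Under Beta–binomial conjugacy the posterior parameters are (a+s, b+f).
Subtract the data counts: 33−22=11, 43−34=9.

Beta(11, 9)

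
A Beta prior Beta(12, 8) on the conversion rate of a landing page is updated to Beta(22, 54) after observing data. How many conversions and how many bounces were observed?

Under Beta–binomial conjugacy the posterior parameters are (a+s, b+f).
Match parameters: s=22−12=10, f=54−8=46.

10 conversions and 46 bounces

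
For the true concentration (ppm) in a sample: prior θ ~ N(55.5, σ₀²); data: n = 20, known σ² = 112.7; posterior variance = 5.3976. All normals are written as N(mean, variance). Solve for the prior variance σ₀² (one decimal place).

σ₀² = 128.1

For the Normal–Normal model with known σ², precisions add: τ_n = τ₀ + n/σ².
So 1/σ₀² = 1/5.3976 − 20/112.7 = 0.185268 − 0.177462 = 0.007806.
Hence σ₀² = 1/0.007806 ≈ 128.1.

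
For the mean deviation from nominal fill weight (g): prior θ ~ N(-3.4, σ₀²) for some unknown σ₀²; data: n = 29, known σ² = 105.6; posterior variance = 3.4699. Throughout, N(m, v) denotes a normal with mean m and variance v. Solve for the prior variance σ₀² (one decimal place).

σ₀² = 73.7

For the Normal–Normal model with known σ², precisions add: τ_n = τ₀ + n/σ².
So 1/σ₀² = 1/3.4699 − 29/105.6 = 0.288193 − 0.274621 = 0.013572.
Hence σ₀² = 1/0.013572 ≈ 73.7.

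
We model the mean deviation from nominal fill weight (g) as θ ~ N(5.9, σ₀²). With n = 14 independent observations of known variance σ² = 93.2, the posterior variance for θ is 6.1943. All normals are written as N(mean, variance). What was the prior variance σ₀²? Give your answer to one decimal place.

For the Normal–Normal model with known σ², precisions add: τ_n = τ₀ + n/σ².
So 1/σ₀² = 1/6.1943 − 14/93.2 = 0.161439 − 0.150215 = 0.011224.
Hence σ₀² = 1/0.011224 ≈ 89.1.

σ₀² = 89.1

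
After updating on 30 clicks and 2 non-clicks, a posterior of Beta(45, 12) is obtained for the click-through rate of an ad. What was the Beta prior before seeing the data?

Beta(15, 10)

Beta is conjugate to the binomial likelihood: posterior = Beta(a+s, b+f).
Subtract the data counts: 45−30=15, 12−2=10.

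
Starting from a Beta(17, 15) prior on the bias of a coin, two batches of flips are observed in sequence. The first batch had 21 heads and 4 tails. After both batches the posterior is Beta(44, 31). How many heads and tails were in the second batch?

Sequential conjugate updates are equivalent to a single update on the pooled data, so total successes = posterior α − prior α and total failures = posterior β − prior β.
Total across both batches: 44−17=27 heads, 31−15=16 tails.
Subtract the first batch: 27−21=6 heads and 16−4=12 tails.

6 heads and 12 tails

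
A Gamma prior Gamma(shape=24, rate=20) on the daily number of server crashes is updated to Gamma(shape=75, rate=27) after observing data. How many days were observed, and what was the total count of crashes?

n = 7 days with total 51 crashes

Gamma–Poisson conjugacy: posterior shape = α + Σxᵢ, posterior rate = β + n.
Matching: Σxᵢ = 75 − 24 = 51 and n = 27 − 20 = 7.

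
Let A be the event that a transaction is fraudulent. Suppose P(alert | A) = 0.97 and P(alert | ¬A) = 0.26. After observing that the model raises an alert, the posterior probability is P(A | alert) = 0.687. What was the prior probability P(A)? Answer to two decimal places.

Bayes' rule in odds form gives O(A|E) = O(A)·[P(E|A)/P(E|¬A)], hence O(A) = O(A|E)/LR.
Posterior odds = 0.687/(1−0.687) = 2.1949. LR = 0.97/0.26 = 3.7308.
Prior odds = 2.1949/3.7308 = 0.5883, so P(A) = 0.5883/(1+0.5883) ≈ 0.37.

P(A) = 0.37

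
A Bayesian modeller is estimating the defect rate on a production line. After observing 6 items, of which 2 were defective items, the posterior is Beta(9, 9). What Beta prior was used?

Beta(7, 5)

A Beta(α, β) prior with s successes and f failures in binomial data gives a Beta(α+s, β+f) posterior.
So α = 9 − 2 = 7 and β = 9 − 4 = 5.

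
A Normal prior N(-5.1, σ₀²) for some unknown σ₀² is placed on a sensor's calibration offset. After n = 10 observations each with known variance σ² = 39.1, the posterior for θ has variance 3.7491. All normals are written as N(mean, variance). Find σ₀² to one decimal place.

σ₀² = 91.1

Posterior precision equals prior precision plus data precision: 1/σ_n² = 1/σ₀² + n/σ².
So 1/σ₀² = 1/3.7491 − 10/39.1 = 0.266731 − 0.255754 = 0.010977.
Hence σ₀² = 1/0.010977 ≈ 91.1.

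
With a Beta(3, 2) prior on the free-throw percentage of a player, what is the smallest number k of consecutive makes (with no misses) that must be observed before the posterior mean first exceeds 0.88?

k = 12

After k makes and 0 misses the posterior is Beta(3+k, 2), with mean (3+k)/(3+2+k).
Set (3+k)/(5+k) > 0.88 and solve: k > (0.88·5 − 3)/(1 − 0.88) = 11.667.
The smallest integer exceeding 11.667 is 12, and checking k=12: (15)/(17) = 0.8824 > 0.88.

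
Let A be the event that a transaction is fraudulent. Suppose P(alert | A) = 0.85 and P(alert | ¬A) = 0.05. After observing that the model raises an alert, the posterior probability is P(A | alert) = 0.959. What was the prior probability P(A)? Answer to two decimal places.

Bayes' rule in odds form gives O(A|E) = O(A)·[P(E|A)/P(E|¬A)], hence O(A) = O(A|E)/LR.
Posterior odds = 0.959/(1−0.959) = 23.3902. LR = 0.85/0.05 = 17.0000.
Prior odds = 23.3902/17.0000 = 1.3759, so P(A) = 1.3759/(1+1.3759) ≈ 0.58.

P(A) = 0.58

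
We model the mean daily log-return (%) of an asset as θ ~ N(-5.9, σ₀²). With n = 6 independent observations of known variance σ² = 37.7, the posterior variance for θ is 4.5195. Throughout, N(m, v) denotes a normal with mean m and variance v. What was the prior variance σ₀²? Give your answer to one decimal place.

For the Normal–Normal model with known σ², precisions add: τ_n = τ₀ + n/σ².
So 1/σ₀² = 1/4.5195 − 6/37.7 = 0.221263 − 0.159151 = 0.062112.
Hence σ₀² = 1/0.062112 ≈ 16.1.

σ₀² = 16.1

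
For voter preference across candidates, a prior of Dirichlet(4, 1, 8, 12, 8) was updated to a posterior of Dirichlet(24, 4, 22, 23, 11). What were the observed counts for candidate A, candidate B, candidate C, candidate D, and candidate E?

counts (20, 3, 14, 11, 3)

For a Dirichlet(α) prior with multinomial counts c, the posterior is Dirichlet(α + c) componentwise.
Counts are posterior − prior componentwise: 24−4=20, 4−1=3, 22−8=14, 23−12=11, 11−8=3.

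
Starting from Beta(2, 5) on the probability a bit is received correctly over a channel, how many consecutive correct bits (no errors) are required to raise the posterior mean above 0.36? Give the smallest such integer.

After k correct bits and 0 errors the posterior is Beta(2+k, 5), with mean (2+k)/(2+5+k).
Set (2+k)/(7+k) > 0.36 and solve: k > (0.36·7 − 2)/(1 − 0.36) = 0.812.
The smallest integer exceeding 0.812 is 1.

k = 1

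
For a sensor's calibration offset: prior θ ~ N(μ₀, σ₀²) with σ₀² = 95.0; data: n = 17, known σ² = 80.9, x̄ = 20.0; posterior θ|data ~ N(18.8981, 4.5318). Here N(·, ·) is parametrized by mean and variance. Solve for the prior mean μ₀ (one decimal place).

μ₀ = -3.1

The posterior mean is a precision-weighted average: μ_n = (τ₀μ₀ + τ_data·x̄)/(τ₀+τ_data), with τ₀=1/σ₀² and τ_data=n/σ².
Here τ₀ = 1/95.0 = 0.010526 and τ_data = 17/80.9 = 0.210136, so τ_n = 0.220662.
Rearranging for μ₀: μ₀ = (μ_n·τ_n − τ_data·x̄)/τ₀ = (18.8981·0.220662 − 0.210136·20.0) / 0.010526 = -0.032627/0.010526 ≈ -3.1.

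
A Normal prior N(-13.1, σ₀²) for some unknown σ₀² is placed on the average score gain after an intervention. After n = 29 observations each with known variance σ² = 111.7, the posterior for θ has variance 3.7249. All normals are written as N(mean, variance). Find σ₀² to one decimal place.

For the Normal–Normal model with known σ², precisions add: τ_n = τ₀ + n/σ².
So 1/σ₀² = 1/3.7249 − 29/111.7 = 0.268464 − 0.259624 = 0.008840.
Hence σ₀² = 1/0.008840 ≈ 113.1.

σ₀² = 113.1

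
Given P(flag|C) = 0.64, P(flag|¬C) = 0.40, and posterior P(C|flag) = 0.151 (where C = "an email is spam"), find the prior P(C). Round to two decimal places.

In odds form, posterior odds = prior odds × likelihood ratio, so prior odds = posterior odds ÷ LR.
Posterior odds = 0.151/(1−0.151) = 0.1779. LR = 0.64/0.40 = 1.6000.
Prior odds = 0.1779/1.6000 = 0.1112, so P(C) = 0.1112/(1+0.1112) ≈ 0.10.

P(C) = 0.10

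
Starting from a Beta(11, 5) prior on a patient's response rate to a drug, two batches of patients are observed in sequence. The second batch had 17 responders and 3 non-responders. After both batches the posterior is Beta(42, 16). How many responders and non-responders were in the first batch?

Because Beta–binomial updating is additive in the counts, the combined data contributed (α_post−α_prior, β_post−β_prior) successes and failures.
Total across both batches: 42−11=31 responders, 16−5=11 non-responders.
Subtract the second batch: 31−17=14 responders and 11−3=8 non-responders.

14 responders and 8 non-responders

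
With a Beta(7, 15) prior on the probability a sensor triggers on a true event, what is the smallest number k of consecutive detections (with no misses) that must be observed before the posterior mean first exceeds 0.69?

k = 27

After k detections and 0 misses the posterior is Beta(7+k, 15), with mean (7+k)/(7+15+k).
Set (7+k)/(22+k) > 0.69 and solve: k > (0.69·22 − 7)/(1 − 0.69) = 26.387.
The smallest integer exceeding 26.387 is 27.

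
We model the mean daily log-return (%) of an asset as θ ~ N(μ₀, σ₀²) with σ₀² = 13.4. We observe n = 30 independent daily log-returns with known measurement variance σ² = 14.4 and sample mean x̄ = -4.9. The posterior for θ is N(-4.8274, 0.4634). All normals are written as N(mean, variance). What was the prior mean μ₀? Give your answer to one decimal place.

With known observation variance, the Normal–Normal posterior has precision τ_n = τ₀ + n/σ² and mean μ_n = (τ₀μ₀ + (n/σ²)x̄)/τ_n.
Here τ₀ = 1/13.4 = 0.074627 and τ_data = 30/14.4 = 2.083333, so τ_n = 2.157960.
Rearranging for μ₀: μ₀ = (μ_n·τ_n − τ_data·x̄)/τ₀ = (-4.8274·2.157960 − 2.083333·-4.9) / 0.074627 = -0.209004/0.074627 ≈ -2.8.

μ₀ = -2.8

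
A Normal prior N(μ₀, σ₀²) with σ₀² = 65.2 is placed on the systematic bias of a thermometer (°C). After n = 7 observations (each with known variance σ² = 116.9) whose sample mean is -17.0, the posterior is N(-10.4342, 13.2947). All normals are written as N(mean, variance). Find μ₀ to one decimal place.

μ₀ = 15.2

With known observation variance, the Normal–Normal posterior has precision τ_n = τ₀ + n/σ² and mean μ_n = (τ₀μ₀ + (n/σ²)x̄)/τ_n.
Here τ₀ = 1/65.2 = 0.015337 and τ_data = 7/116.9 = 0.059880, so τ_n = 0.075217.
Rearranging for μ₀: μ₀ = (μ_n·τ_n − τ_data·x̄)/τ₀ = (-10.4342·0.075217 − 0.059880·-17.0) / 0.015337 = 0.233131/0.015337 ≈ 15.2.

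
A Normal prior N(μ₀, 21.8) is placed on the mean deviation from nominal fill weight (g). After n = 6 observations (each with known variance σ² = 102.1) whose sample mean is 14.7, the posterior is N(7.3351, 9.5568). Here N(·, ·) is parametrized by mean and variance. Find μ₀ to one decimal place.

The posterior mean is a precision-weighted average: μ_n = (τ₀μ₀ + τ_data·x̄)/(τ₀+τ_data), with τ₀=1/σ₀² and τ_data=n/σ².
Here τ₀ = 1/21.8 = 0.045872 and τ_data = 6/102.1 = 0.058766, so τ_n = 0.104638.
Rearranging for μ₀: μ₀ = (μ_n·τ_n − τ_data·x̄)/τ₀ = (7.3351·0.104638 − 0.058766·14.7) / 0.045872 = -0.096330/0.045872 ≈ -2.1.

μ₀ = -2.1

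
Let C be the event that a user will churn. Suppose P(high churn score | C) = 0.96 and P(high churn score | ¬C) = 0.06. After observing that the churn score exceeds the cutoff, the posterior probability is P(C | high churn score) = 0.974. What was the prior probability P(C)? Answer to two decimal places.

Bayes' rule in odds form gives O(C|E) = O(C)·[P(E|C)/P(E|¬C)], hence O(C) = O(C|E)/LR.
Posterior odds = 0.974/(1−0.974) = 37.4615. LR = 0.96/0.06 = 16.0000.
Prior odds = 37.4615/16.0000 = 2.3413, so P(C) = 2.3413/(1+2.3413) ≈ 0.70.

P(C) = 0.70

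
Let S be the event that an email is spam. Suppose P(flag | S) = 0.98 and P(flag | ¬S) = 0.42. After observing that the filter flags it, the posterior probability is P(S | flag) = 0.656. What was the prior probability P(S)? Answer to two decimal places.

P(S) = 0.45

Bayes' rule in odds form gives O(S|E) = O(S)·[P(E|S)/P(E|¬S)], hence O(S) = O(S|E)/LR.
Posterior odds = 0.656/(1−0.656) = 1.9070. LR = 0.98/0.42 = 2.3333.
Prior odds = 1.9070/2.3333 = 0.8173, so P(S) = 0.8173/(1+0.8173) ≈ 0.45.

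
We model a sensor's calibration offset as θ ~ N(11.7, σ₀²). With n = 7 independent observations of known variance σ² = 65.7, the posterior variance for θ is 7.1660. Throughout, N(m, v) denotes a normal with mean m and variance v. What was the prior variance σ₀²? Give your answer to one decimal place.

For the Normal–Normal model with known σ², precisions add: τ_n = τ₀ + n/σ².
So 1/σ₀² = 1/7.1660 − 7/65.7 = 0.139548 − 0.106545 = 0.033003.
Hence σ₀² = 1/0.033003 ≈ 30.3.

σ₀² = 30.3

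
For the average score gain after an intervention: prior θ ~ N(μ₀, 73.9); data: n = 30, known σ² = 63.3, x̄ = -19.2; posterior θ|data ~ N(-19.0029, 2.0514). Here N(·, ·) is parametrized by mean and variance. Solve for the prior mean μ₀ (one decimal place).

μ₀ = -12.1

The posterior mean is a precision-weighted average: μ_n = (τ₀μ₀ + τ_data·x̄)/(τ₀+τ_data), with τ₀=1/σ₀² and τ_data=n/σ².
Here τ₀ = 1/73.9 = 0.013532 and τ_data = 30/63.3 = 0.473934, so τ_n = 0.487466.
Rearranging for μ₀: μ₀ = (μ_n·τ_n − τ_data·x̄)/τ₀ = (-19.0029·0.487466 − 0.473934·-19.2) / 0.013532 = -0.163735/0.013532 ≈ -12.1.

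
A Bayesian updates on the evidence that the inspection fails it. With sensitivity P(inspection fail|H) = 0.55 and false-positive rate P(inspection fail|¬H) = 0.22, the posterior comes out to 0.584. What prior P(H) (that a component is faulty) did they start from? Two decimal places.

P(H) = 0.36

In odds form, posterior odds = prior odds × likelihood ratio, so prior odds = posterior odds ÷ LR.
Posterior odds = 0.584/(1−0.584) = 1.4038. LR = 0.55/0.22 = 2.5000.
Prior odds = 1.4038/2.5000 = 0.5615, so P(H) = 0.5615/(1+0.5615) ≈ 0.36.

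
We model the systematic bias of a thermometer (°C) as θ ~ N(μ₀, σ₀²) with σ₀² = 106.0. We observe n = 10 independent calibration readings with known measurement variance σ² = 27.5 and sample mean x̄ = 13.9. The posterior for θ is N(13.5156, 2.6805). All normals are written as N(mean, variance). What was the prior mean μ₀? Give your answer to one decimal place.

The posterior mean is a precision-weighted average: μ_n = (τ₀μ₀ + τ_data·x̄)/(τ₀+τ_data), with τ₀=1/σ₀² and τ_data=n/σ².
Here τ₀ = 1/106.0 = 0.009434 and τ_data = 10/27.5 = 0.363636, so τ_n = 0.373070.
Rearranging for μ₀: μ₀ = (μ_n·τ_n − τ_data·x̄)/τ₀ = (13.5156·0.373070 − 0.363636·13.9) / 0.009434 = -0.012276/0.009434 ≈ -1.3.

μ₀ = -1.3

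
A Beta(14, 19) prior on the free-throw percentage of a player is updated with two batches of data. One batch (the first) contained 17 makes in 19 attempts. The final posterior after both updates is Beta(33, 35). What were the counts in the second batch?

Because Beta–binomial updating is additive in the counts, the combined data contributed (α_post−α_prior, β_post−β_prior) successes and failures.
Total across both batches: 33−14=19 makes, 35−19=16 misses.
Subtract the first batch: 19−17=2 makes and 16−2=14 misses.

2 makes and 14 misses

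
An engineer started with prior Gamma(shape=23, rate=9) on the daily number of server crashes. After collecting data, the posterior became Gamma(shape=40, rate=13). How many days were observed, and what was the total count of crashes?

n = 4 days with total 17 crashes

A Gamma(α, β) prior (rate parametrization) on a Poisson rate with n observations summing to S gives posterior Gamma(α+S, β+n).
Matching: Σxᵢ = 40 − 23 = 17 and n = 13 − 9 = 4.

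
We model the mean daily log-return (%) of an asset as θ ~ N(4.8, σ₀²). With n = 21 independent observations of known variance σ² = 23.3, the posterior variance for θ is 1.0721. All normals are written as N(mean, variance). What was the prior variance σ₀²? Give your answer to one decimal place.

σ₀² = 31.8

For the Normal–Normal model with known σ², precisions add: τ_n = τ₀ + n/σ².
So 1/σ₀² = 1/1.0721 − 21/23.3 = 0.932749 − 0.901288 = 0.031461.
Hence σ₀² = 1/0.031461 ≈ 31.8.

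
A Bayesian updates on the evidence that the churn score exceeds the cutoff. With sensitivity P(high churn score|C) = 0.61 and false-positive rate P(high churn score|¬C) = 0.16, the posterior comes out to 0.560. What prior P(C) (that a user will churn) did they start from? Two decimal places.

Bayes' rule in odds form gives O(C|E) = O(C)·[P(E|C)/P(E|¬C)], hence O(C) = O(C|E)/LR.
Posterior odds = 0.560/(1−0.560) = 1.2727. LR = 0.61/0.16 = 3.8125.
Prior odds = 1.2727/3.8125 = 0.3338, so P(C) = 0.3338/(1+0.3338) ≈ 0.25.

P(C) = 0.25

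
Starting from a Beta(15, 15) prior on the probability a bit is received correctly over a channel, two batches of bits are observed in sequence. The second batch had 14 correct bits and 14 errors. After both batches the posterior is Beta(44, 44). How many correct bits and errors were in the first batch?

15 correct bits and 15 errors

Sequential conjugate updates are equivalent to a single update on the pooled data, so total successes = posterior α − prior α and total failures = posterior β − prior β.
Total across both batches: 44−15=29 correct bits, 44−15=29 errors.
Subtract the second batch: 29−14=15 correct bits and 29−14=15 errors.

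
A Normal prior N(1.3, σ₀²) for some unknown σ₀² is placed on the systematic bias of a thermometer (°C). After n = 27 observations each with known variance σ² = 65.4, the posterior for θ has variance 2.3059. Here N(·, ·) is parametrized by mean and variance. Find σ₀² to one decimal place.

For the Normal–Normal model with known σ², precisions add: τ_n = τ₀ + n/σ².
So 1/σ₀² = 1/2.3059 − 27/65.4 = 0.433670 − 0.412844 = 0.020826.
Hence σ₀² = 1/0.020826 ≈ 48.0.

σ₀² = 48.0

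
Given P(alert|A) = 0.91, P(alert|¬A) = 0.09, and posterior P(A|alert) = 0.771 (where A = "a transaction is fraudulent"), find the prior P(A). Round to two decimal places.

Bayes' rule in odds form gives O(A|E) = O(A)·[P(E|A)/P(E|¬A)], hence O(A) = O(A|E)/LR.
Posterior odds = 0.771/(1−0.771) = 3.3668. LR = 0.91/0.09 = 10.1111.
Prior odds = 3.3668/10.1111 = 0.3330, so P(A) = 0.3330/(1+0.3330) ≈ 0.25.

P(A) = 0.25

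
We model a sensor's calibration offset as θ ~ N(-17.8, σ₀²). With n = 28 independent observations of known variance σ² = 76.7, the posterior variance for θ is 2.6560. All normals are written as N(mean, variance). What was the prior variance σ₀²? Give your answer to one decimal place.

Posterior precision equals prior precision plus data precision: 1/σ_n² = 1/σ₀² + n/σ².
So 1/σ₀² = 1/2.6560 − 28/76.7 = 0.376506 − 0.365059 = 0.011447.
Hence σ₀² = 1/0.011447 ≈ 87.4.

σ₀² = 87.4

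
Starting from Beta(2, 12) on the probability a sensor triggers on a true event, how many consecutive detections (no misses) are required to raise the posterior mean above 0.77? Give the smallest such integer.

After k detections and 0 misses the posterior is Beta(2+k, 12), with mean (2+k)/(2+12+k).
Set (2+k)/(14+k) > 0.77 and solve: k > (0.77·14 − 2)/(1 − 0.77) = 38.174.
The smallest integer exceeding 38.174 is 39.

k = 39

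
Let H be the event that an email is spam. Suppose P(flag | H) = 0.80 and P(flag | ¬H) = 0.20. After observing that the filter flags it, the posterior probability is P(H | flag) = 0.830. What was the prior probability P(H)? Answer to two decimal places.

P(H) = 0.55

Bayes' rule in odds form gives O(H|E) = O(H)·[P(E|H)/P(E|¬H)], hence O(H) = O(H|E)/LR.
Posterior odds = 0.830/(1−0.830) = 4.8824. LR = 0.80/0.20 = 4.0000.
Prior odds = 4.8824/4.0000 = 1.2206, so P(H) = 1.2206/(1+1.2206) ≈ 0.55.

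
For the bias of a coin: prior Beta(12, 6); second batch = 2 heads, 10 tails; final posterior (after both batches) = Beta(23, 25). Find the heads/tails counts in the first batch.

9 heads and 9 tails

Sequential conjugate updates are equivalent to a single update on the pooled data, so total successes = posterior α − prior α and total failures = posterior β − prior β.
Total across both batches: 23−12=11 heads, 25−6=19 tails.
Subtract the second batch: 11−2=9 heads and 19−10=9 tails.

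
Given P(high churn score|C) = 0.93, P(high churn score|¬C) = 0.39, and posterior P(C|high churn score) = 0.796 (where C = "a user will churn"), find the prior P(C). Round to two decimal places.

P(C) = 0.62

In odds form, posterior odds = prior odds × likelihood ratio, so prior odds = posterior odds ÷ LR.
Posterior odds = 0.796/(1−0.796) = 3.9020. LR = 0.93/0.39 = 2.3846.
Prior odds = 3.9020/2.3846 = 1.6363, so P(C) = 1.6363/(1+1.6363) ≈ 0.62.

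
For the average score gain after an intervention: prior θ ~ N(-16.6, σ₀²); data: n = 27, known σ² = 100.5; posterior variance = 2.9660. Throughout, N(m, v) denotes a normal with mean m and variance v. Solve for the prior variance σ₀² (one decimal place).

Posterior precision equals prior precision plus data precision: 1/σ_n² = 1/σ₀² + n/σ².
So 1/σ₀² = 1/2.9660 − 27/100.5 = 0.337154 − 0.268657 = 0.068497.
Hence σ₀² = 1/0.068497 ≈ 14.6.

σ₀² = 14.6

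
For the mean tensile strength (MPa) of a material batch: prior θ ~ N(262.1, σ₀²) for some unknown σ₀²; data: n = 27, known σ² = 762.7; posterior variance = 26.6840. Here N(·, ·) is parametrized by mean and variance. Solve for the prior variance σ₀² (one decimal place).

σ₀² = 481.9

For the Normal–Normal model with known σ², precisions add: τ_n = τ₀ + n/σ².
So 1/σ₀² = 1/26.6840 − 27/762.7 = 0.037476 − 0.035401 = 0.002075.
Hence σ₀² = 1/0.002075 ≈ 481.9.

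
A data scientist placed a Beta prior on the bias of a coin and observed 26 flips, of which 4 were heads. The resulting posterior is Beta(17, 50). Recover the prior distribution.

Under Beta–binomial conjugacy the posterior parameters are (a+s, b+f).
So a = 17 − 4 = 13 and b = 50 − 22 = 28.

Beta(13, 28)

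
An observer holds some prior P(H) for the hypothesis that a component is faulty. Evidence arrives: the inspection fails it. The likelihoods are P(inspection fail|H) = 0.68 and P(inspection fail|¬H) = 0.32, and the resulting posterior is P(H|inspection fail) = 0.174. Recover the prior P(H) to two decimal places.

P(H) = 0.09

In odds form, posterior odds = prior odds × likelihood ratio, so prior odds = posterior odds ÷ LR.
Posterior odds = 0.174/(1−0.174) = 0.2107. LR = 0.68/0.32 = 2.1250.
Prior odds = 0.2107/2.1250 = 0.0992, so P(H) = 0.0992/(1+0.0992) ≈ 0.09.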